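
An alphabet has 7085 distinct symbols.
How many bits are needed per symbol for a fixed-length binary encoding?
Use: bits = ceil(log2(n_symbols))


log2(7085) = 12.7906
Bracket: 2^12 = 4096 < 7085 <= 2^13 = 8192
So ceil(log2(7085)) = 13

bits = ceil(log2(7085)) = ceil(12.7906) = 13 bits


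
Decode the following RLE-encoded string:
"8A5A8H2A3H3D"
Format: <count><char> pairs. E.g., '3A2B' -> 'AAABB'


Expanding each <count><char> pair:
  8A -> 'AAAAAAAA'
  5A -> 'AAAAA'
  8H -> 'HHHHHHHH'
  2A -> 'AA'
  3H -> 'HHH'
  3D -> 'DDD'

Decoded = AAAAAAAAAAAAAHHHHHHHHAAHHHDDD


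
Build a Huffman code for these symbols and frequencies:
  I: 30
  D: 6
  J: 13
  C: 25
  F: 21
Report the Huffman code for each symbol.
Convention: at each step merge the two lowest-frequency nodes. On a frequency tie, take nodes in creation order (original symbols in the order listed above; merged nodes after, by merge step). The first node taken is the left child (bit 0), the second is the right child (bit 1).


Huffman tree construction:
Step 1: Merge D(6) + J(13) = 19
Step 2: Merge (D+J)(19) + F(21) = 40
Step 3: Merge C(25) + I(30) = 55
Step 4: Merge ((D+J)+F)(40) + (C+I)(55) = 95
Read each symbol's code off the tree from the root (left child = 0, right child = 1).

Codes:
  I: 11 (length 2)
  D: 000 (length 3)
  J: 001 (length 3)
  C: 10 (length 2)
  F: 01 (length 2)
Average code length: 209/95 = 2.2000 bits/symbol


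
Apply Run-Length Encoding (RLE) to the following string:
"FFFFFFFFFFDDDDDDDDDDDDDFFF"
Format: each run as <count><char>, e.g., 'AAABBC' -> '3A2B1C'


Scanning runs left to right:
  i=0: run of 'F' x 10 -> '10F'
  i=10: run of 'D' x 13 -> '13D'
  i=23: run of 'F' x 3 -> '3F'

RLE = 10F13D3F


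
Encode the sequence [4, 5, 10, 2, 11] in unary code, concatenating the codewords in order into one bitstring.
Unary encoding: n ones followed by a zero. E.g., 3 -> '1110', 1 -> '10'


Encode each number as n ones followed by a terminating 0:
  4 -> 11110 (5 bits)
  5 -> 111110 (6 bits)
  10 -> 11111111110 (11 bits)
  2 -> 110 (3 bits)
  11 -> 111111111110 (12 bits)
Total length = 5 + 6 + 11 + 3 + 12 = 37 bits.

Unary([4, 5, 10, 2, 11]) = 1111011111011111111110110111111111110 (37 bits)


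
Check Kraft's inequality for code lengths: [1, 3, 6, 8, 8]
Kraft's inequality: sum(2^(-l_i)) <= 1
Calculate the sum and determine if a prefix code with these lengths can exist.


Sum = 2^(-1) + 2^(-3) + 2^(-6) + 2^(-8) + 2^(-8)
    = 0.5 + 0.125 + 0.015625 + 0.00390625 + 0.00390625
    = 166/256 = 0.6484375
Since 0.6484375 <= 1, Kraft's inequality IS satisfied.
A prefix code with these lengths CAN exist.

Kraft sum = 0.6484375. Satisfied.


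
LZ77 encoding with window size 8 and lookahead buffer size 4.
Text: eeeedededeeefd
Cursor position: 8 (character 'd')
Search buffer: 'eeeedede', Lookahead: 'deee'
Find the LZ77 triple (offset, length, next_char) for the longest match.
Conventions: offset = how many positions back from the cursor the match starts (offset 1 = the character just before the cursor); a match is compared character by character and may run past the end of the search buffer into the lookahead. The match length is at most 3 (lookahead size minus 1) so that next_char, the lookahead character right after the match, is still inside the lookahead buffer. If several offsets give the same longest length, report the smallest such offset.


Try each offset into the search buffer:
  offset=1 (pos 7, char 'e'): match length 0
  offset=2 (pos 6, char 'd'): match length 2
  offset=3 (pos 5, char 'e'): match length 0
  offset=4 (pos 4, char 'd'): match length 2
  offset=5 (pos 3, char 'e'): match length 0
  offset=6 (pos 2, char 'e'): match length 0
  offset=7 (pos 1, char 'e'): match length 0
  offset=8 (pos 0, char 'e'): match length 0
Longest match has length 2, found at offsets 2, 4; take the smallest, offset 2.
next_char = character at position 8 + 2 = 10 -> 'e'

Best match: offset=2, length=2 (matching 'de' starting at position 6)
LZ77 triple: (2, 2, 'e')


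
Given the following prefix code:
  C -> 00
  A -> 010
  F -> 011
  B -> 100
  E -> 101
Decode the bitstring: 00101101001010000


Decoding step by step:
Bits 00 -> C
Bits 101 -> E
Bits 101 -> E
Bits 00 -> C
Bits 101 -> E
Bits 00 -> C
Bits 00 -> C


Decoded message: CEECECC


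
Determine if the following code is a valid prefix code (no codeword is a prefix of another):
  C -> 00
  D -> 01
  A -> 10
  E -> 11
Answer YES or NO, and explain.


Checking each pair (does one codeword prefix another?):
  C='00' vs D='01': no prefix
  C='00' vs A='10': no prefix
  C='00' vs E='11': no prefix
  D='01' vs C='00': no prefix
  D='01' vs A='10': no prefix
  D='01' vs E='11': no prefix
  A='10' vs C='00': no prefix
  A='10' vs D='01': no prefix
  A='10' vs E='11': no prefix
  E='11' vs C='00': no prefix
  E='11' vs D='01': no prefix
  E='11' vs A='10': no prefix
No violation found over all pairs.

YES -- this is a valid prefix code. No codeword is a prefix of any other codeword.


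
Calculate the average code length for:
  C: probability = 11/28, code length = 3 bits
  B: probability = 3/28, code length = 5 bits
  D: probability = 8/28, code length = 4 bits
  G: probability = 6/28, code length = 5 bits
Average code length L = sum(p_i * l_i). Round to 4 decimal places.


Weighted contributions p_i * l_i:
  C: (11/28) * 3 = 33/28
  B: (3/28) * 5 = 15/28
  D: (8/28) * 4 = 32/28
  G: (6/28) * 5 = 30/28
Sum = (33 + 15 + 32 + 30)/28 = 110/28

L = 110/28 = 3.9286 bits/symbol


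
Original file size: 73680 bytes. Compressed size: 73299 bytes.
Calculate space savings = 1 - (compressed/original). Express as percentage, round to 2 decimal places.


ratio = compressed/original = 73299/73680 = 0.994829
savings = 1 - ratio = 1 - 0.994829 = 0.005171
as a percentage: 0.005171 * 100 = 0.52%

Space savings = 1 - 73299/73680 = 0.52%


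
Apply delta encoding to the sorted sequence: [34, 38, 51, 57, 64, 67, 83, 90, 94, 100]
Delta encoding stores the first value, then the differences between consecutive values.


First value: 34
Deltas:
  38 - 34 = 4
  51 - 38 = 13
  57 - 51 = 6
  64 - 57 = 7
  67 - 64 = 3
  83 - 67 = 16
  90 - 83 = 7
  94 - 90 = 4
  100 - 94 = 6


Delta encoded: [34, 4, 13, 6, 7, 3, 16, 7, 4, 6]


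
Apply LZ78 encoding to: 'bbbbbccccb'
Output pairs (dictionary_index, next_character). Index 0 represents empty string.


LZ78 encoding steps:
Dictionary: {0: ''}
Step 1: w='' (idx 0), next='b' -> output (0, 'b'), add 'b' as idx 1
Step 2: w='b' (idx 1), next='b' -> output (1, 'b'), add 'bb' as idx 2
Step 3: w='bb' (idx 2), next='c' -> output (2, 'c'), add 'bbc' as idx 3
Step 4: w='' (idx 0), next='c' -> output (0, 'c'), add 'c' as idx 4
Step 5: w='c' (idx 4), next='c' -> output (4, 'c'), add 'cc' as idx 5
Step 6: w='b' (idx 1), end of input -> output (1, '')


Encoded: [(0, 'b'), (1, 'b'), (2, 'c'), (0, 'c'), (4, 'c'), (1, '')]


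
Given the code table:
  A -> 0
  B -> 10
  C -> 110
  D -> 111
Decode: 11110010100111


Decoding:
111 -> D
10 -> B
0 -> A
10 -> B
10 -> B
0 -> A
111 -> D


Result: DBABBAD


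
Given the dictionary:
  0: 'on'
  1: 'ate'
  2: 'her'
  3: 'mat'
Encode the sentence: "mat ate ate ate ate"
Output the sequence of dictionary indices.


Look up each word in the dictionary:
  'mat' -> 3
  'ate' -> 1
  'ate' -> 1
  'ate' -> 1
  'ate' -> 1

Encoded: [3, 1, 1, 1, 1]


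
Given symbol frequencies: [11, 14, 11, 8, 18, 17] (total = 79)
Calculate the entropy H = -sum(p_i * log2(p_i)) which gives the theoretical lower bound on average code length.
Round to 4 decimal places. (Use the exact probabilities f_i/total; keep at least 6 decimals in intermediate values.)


Per-symbol terms -p_i * log2(p_i) with p_i = f_i/79:
  p = 11/79 = 0.139241: log2(p) = -2.844349, -p*log2(p) = 0.396049
  p = 14/79 = 0.177215: log2(p) = -2.496426, -p*log2(p) = 0.442405
  p = 11/79 = 0.139241: log2(p) = -2.844349, -p*log2(p) = 0.396049
  p = 8/79 = 0.101266: log2(p) = -3.303781, -p*log2(p) = 0.334560
  p = 18/79 = 0.227848: log2(p) = -2.133856, -p*log2(p) = 0.486195
  p = 17/79 = 0.215190: log2(p) = -2.216318, -p*log2(p) = 0.476929
H = 0.396049 + 0.442405 + 0.396049 + 0.334560 + 0.486195 + 0.476929 = 2.532187

H = 2.5322 bits/symbol


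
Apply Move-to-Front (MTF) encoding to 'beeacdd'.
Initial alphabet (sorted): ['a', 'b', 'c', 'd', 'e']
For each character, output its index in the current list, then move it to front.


MTF encoding:
'b': index 1 in ['a', 'b', 'c', 'd', 'e'] -> ['b', 'a', 'c', 'd', 'e']
'e': index 4 in ['b', 'a', 'c', 'd', 'e'] -> ['e', 'b', 'a', 'c', 'd']
'e': index 0 in ['e', 'b', 'a', 'c', 'd'] -> ['e', 'b', 'a', 'c', 'd']
'a': index 2 in ['e', 'b', 'a', 'c', 'd'] -> ['a', 'e', 'b', 'c', 'd']
'c': index 3 in ['a', 'e', 'b', 'c', 'd'] -> ['c', 'a', 'e', 'b', 'd']
'd': index 4 in ['c', 'a', 'e', 'b', 'd'] -> ['d', 'c', 'a', 'e', 'b']
'd': index 0 in ['d', 'c', 'a', 'e', 'b'] -> ['d', 'c', 'a', 'e', 'b']


Output: [1, 4, 0, 2, 3, 4, 0]


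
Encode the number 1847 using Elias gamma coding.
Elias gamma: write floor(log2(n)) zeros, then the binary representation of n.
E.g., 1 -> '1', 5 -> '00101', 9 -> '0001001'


num_bits = floor(log2(1847)) + 1 = 11
leading_zeros = num_bits - 1 = 10
binary(1847) = 11100110111

Elias gamma(1847) = '0000000000' + '11100110111' = 000000000011100110111 (21 bits)


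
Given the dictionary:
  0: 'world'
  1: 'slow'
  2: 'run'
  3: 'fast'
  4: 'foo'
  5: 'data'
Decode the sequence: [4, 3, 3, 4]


Look up each index in the dictionary:
  4 -> 'foo'
  3 -> 'fast'
  3 -> 'fast'
  4 -> 'foo'

Decoded: "foo fast fast foo"


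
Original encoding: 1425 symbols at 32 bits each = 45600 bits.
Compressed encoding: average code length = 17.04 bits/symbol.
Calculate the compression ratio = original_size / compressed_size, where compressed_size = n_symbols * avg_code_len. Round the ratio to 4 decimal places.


original_size = n_symbols * orig_bits = 1425 * 32 = 45600 bits
compressed_size = n_symbols * avg_code_len = 1425 * 17.04 = 24282.0 bits
ratio = original_size / compressed_size = 45600 / 24282.0 = 1.8779

Compression ratio = 1.8779


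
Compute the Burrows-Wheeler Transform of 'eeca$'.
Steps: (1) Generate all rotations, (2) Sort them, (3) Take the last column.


Rotations (sorted):
  0: $eeca -> last char: a
  1: a$eec -> last char: c
  2: ca$ee -> last char: e
  3: eca$e -> last char: e
  4: eeca$ -> last char: $


BWT = acee$


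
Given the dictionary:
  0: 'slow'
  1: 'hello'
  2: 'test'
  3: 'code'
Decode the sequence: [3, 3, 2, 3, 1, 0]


Look up each index in the dictionary:
  3 -> 'code'
  3 -> 'code'
  2 -> 'test'
  3 -> 'code'
  1 -> 'hello'
  0 -> 'slow'

Decoded: "code code test code hello slow"


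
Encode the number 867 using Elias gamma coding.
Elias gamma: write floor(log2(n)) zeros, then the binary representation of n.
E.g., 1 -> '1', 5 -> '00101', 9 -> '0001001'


num_bits = floor(log2(867)) + 1 = 10
leading_zeros = num_bits - 1 = 9
binary(867) = 1101100011

Elias gamma(867) = '000000000' + '1101100011' = 0000000001101100011 (19 bits)


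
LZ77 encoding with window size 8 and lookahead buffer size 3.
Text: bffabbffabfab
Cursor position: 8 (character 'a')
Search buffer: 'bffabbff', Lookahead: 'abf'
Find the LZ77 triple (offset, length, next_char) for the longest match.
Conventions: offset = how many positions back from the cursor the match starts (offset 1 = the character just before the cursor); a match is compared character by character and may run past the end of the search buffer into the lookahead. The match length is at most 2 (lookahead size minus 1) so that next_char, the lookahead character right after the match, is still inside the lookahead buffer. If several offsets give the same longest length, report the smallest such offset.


Try each offset into the search buffer:
  offset=1 (pos 7, char 'f'): match length 0
  offset=2 (pos 6, char 'f'): match length 0
  offset=3 (pos 5, char 'b'): match length 0
  offset=4 (pos 4, char 'b'): match length 0
  offset=5 (pos 3, char 'a'): match length 2
  offset=6 (pos 2, char 'f'): match length 0
  offset=7 (pos 1, char 'f'): match length 0
  offset=8 (pos 0, char 'b'): match length 0
Longest match has length 2 at offset 5.
next_char = character at position 8 + 2 = 10 -> 'f'

Best match: offset=5, length=2 (matching 'ab' starting at position 3)
LZ77 triple: (5, 2, 'f')


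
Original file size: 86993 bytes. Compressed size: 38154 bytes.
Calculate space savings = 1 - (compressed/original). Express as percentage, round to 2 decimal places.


ratio = compressed/original = 38154/86993 = 0.438587
savings = 1 - ratio = 1 - 0.438587 = 0.561413
as a percentage: 0.561413 * 100 = 56.14%

Space savings = 1 - 38154/86993 = 56.14%


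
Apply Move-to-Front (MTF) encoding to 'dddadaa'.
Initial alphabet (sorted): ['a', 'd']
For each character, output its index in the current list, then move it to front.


MTF encoding:
'd': index 1 in ['a', 'd'] -> ['d', 'a']
'd': index 0 in ['d', 'a'] -> ['d', 'a']
'd': index 0 in ['d', 'a'] -> ['d', 'a']
'a': index 1 in ['d', 'a'] -> ['a', 'd']
'd': index 1 in ['a', 'd'] -> ['d', 'a']
'a': index 1 in ['d', 'a'] -> ['a', 'd']
'a': index 0 in ['a', 'd'] -> ['a', 'd']


Output: [1, 0, 0, 1, 1, 1, 0]


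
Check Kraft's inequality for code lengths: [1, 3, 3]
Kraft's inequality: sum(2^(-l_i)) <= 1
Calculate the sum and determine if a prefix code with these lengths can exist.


Sum = 2^(-1) + 2^(-3) + 2^(-3)
    = 0.5 + 0.125 + 0.125
    = 6/8 = 0.75
Since 0.75 <= 1, Kraft's inequality IS satisfied.
A prefix code with these lengths CAN exist.

Kraft sum = 0.75. Satisfied.


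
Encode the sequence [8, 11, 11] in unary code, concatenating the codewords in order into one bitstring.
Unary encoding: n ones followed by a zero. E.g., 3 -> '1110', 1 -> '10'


Encode each number as n ones followed by a terminating 0:
  8 -> 111111110 (9 bits)
  11 -> 111111111110 (12 bits)
  11 -> 111111111110 (12 bits)
Total length = 9 + 12 + 12 = 33 bits.

Unary([8, 11, 11]) = 111111110111111111110111111111110 (33 bits)


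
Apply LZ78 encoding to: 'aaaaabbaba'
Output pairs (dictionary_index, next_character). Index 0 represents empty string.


LZ78 encoding steps:
Dictionary: {0: ''}
Step 1: w='' (idx 0), next='a' -> output (0, 'a'), add 'a' as idx 1
Step 2: w='a' (idx 1), next='a' -> output (1, 'a'), add 'aa' as idx 2
Step 3: w='aa' (idx 2), next='b' -> output (2, 'b'), add 'aab' as idx 3
Step 4: w='' (idx 0), next='b' -> output (0, 'b'), add 'b' as idx 4
Step 5: w='a' (idx 1), next='b' -> output (1, 'b'), add 'ab' as idx 5
Step 6: w='a' (idx 1), end of input -> output (1, '')


Encoded: [(0, 'a'), (1, 'a'), (2, 'b'), (0, 'b'), (1, 'b'), (1, '')]


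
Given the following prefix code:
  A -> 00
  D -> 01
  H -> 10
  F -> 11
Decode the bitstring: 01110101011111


Decoding step by step:
Bits 01 -> D
Bits 11 -> F
Bits 01 -> D
Bits 01 -> D
Bits 01 -> D
Bits 11 -> F
Bits 11 -> F


Decoded message: DFDDDFF


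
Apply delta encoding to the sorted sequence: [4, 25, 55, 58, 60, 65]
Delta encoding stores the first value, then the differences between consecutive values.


First value: 4
Deltas:
  25 - 4 = 21
  55 - 25 = 30
  58 - 55 = 3
  60 - 58 = 2
  65 - 60 = 5


Delta encoded: [4, 21, 30, 3, 2, 5]


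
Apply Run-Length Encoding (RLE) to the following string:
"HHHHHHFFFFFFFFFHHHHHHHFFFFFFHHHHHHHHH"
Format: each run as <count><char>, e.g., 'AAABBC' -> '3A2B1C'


Scanning runs left to right:
  i=0: run of 'H' x 6 -> '6H'
  i=6: run of 'F' x 9 -> '9F'
  i=15: run of 'H' x 7 -> '7H'
  i=22: run of 'F' x 6 -> '6F'
  i=28: run of 'H' x 9 -> '9H'

RLE = 6H9F7H6F9H


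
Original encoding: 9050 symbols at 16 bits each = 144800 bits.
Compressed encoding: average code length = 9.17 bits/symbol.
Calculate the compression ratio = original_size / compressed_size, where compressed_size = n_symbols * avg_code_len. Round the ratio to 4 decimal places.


original_size = n_symbols * orig_bits = 9050 * 16 = 144800 bits
compressed_size = n_symbols * avg_code_len = 9050 * 9.17 = 82988.5 bits
ratio = original_size / compressed_size = 144800 / 82988.5 = 1.7448

Compression ratio = 1.7448


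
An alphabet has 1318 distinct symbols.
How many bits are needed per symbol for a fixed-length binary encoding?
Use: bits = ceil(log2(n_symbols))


log2(1318) = 10.3641
Bracket: 2^10 = 1024 < 1318 <= 2^11 = 2048
So ceil(log2(1318)) = 11

bits = ceil(log2(1318)) = ceil(10.3641) = 11 bits


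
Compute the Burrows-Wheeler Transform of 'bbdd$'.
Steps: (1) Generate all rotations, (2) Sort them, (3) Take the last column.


Rotations (sorted):
  0: $bbdd -> last char: d
  1: bbdd$ -> last char: $
  2: bdd$b -> last char: b
  3: d$bbd -> last char: d
  4: dd$bb -> last char: b


BWT = d$bdb


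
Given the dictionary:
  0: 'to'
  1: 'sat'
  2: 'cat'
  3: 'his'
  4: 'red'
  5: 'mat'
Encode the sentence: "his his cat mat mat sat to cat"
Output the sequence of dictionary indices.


Look up each word in the dictionary:
  'his' -> 3
  'his' -> 3
  'cat' -> 2
  'mat' -> 5
  'mat' -> 5
  'sat' -> 1
  'to' -> 0
  'cat' -> 2

Encoded: [3, 3, 2, 5, 5, 1, 0, 2]


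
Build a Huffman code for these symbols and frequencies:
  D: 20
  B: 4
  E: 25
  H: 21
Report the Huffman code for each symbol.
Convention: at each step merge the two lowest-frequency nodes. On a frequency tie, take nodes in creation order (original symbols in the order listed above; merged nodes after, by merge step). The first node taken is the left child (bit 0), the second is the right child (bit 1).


Huffman tree construction:
Step 1: Merge B(4) + D(20) = 24
Step 2: Merge H(21) + (B+D)(24) = 45
Step 3: Merge E(25) + (H+(B+D))(45) = 70
Read each symbol's code off the tree from the root (left child = 0, right child = 1).

Codes:
  D: 111 (length 3)
  B: 110 (length 3)
  E: 0 (length 1)
  H: 10 (length 2)
Average code length: 139/70 = 1.9857 bits/symbol


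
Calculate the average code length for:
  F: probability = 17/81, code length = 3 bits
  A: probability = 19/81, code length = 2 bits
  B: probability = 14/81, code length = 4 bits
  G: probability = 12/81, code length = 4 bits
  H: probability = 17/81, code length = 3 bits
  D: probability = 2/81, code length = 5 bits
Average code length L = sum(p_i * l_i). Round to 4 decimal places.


Weighted contributions p_i * l_i:
  F: (17/81) * 3 = 51/81
  A: (19/81) * 2 = 38/81
  B: (14/81) * 4 = 56/81
  G: (12/81) * 4 = 48/81
  H: (17/81) * 3 = 51/81
  D: (2/81) * 5 = 10/81
Sum = (51 + 38 + 56 + 48 + 51 + 10)/81 = 254/81

L = 254/81 = 3.1358 bits/symbol


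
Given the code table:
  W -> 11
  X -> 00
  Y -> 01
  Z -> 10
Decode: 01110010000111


Decoding:
01 -> Y
11 -> W
00 -> X
10 -> Z
00 -> X
01 -> Y
11 -> W


Result: YWXZXYW


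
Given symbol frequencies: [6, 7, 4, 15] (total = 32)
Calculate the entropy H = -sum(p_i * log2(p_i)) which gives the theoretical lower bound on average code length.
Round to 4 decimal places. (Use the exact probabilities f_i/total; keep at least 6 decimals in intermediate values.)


Per-symbol terms -p_i * log2(p_i) with p_i = f_i/32:
  p = 6/32 = 0.187500: log2(p) = -2.415037, -p*log2(p) = 0.452820
  p = 7/32 = 0.218750: log2(p) = -2.192645, -p*log2(p) = 0.479641
  p = 4/32 = 0.125000: log2(p) = -3.000000, -p*log2(p) = 0.375000
  p = 15/32 = 0.468750: log2(p) = -1.093109, -p*log2(p) = 0.512395
H = 0.452820 + 0.479641 + 0.375000 + 0.512395 = 1.819856

H = 1.8199 bits/symbol


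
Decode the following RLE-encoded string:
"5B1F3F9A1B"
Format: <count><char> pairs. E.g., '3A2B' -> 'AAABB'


Expanding each <count><char> pair:
  5B -> 'BBBBB'
  1F -> 'F'
  3F -> 'FFF'
  9A -> 'AAAAAAAAA'
  1B -> 'B'

Decoded = BBBBBFFFFAAAAAAAAAB


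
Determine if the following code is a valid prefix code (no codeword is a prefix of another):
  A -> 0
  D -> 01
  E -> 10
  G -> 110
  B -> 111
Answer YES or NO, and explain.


Checking each pair (does one codeword prefix another?):
  A='0' vs D='01': prefix -- VIOLATION

NO -- this is NOT a valid prefix code. A (0) is a prefix of D (01).


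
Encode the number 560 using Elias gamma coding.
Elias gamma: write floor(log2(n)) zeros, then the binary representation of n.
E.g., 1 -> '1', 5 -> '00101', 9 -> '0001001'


num_bits = floor(log2(560)) + 1 = 10
leading_zeros = num_bits - 1 = 9
binary(560) = 1000110000

Elias gamma(560) = '000000000' + '1000110000' = 0000000001000110000 (19 bits)


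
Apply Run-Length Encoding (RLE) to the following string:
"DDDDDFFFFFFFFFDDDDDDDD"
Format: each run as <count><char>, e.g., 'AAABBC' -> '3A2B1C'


Scanning runs left to right:
  i=0: run of 'D' x 5 -> '5D'
  i=5: run of 'F' x 9 -> '9F'
  i=14: run of 'D' x 8 -> '8D'

RLE = 5D9F8D


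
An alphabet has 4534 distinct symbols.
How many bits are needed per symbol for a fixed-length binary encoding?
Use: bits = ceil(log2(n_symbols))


log2(4534) = 12.1466
Bracket: 2^12 = 4096 < 4534 <= 2^13 = 8192
So ceil(log2(4534)) = 13

bits = ceil(log2(4534)) = ceil(12.1466) = 13 bits


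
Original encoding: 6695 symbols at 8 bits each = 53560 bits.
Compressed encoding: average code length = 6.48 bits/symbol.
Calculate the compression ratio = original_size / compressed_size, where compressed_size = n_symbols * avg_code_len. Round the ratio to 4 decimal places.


original_size = n_symbols * orig_bits = 6695 * 8 = 53560 bits
compressed_size = n_symbols * avg_code_len = 6695 * 6.48 = 43383.6 bits
ratio = original_size / compressed_size = 53560 / 43383.6 = 1.2346

Compression ratio = 1.2346


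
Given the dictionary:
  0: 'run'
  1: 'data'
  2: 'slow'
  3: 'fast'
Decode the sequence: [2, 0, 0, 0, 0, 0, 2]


Look up each index in the dictionary:
  2 -> 'slow'
  0 -> 'run'
  0 -> 'run'
  0 -> 'run'
  0 -> 'run'
  0 -> 'run'
  2 -> 'slow'

Decoded: "slow run run run run run slow"


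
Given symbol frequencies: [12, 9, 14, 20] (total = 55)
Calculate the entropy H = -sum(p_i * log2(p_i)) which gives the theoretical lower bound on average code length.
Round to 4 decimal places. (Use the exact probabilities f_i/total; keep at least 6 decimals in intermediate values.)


Per-symbol terms -p_i * log2(p_i) with p_i = f_i/55:
  p = 12/55 = 0.218182: log2(p) = -2.196397, -p*log2(p) = 0.479214
  p = 9/55 = 0.163636: log2(p) = -2.611435, -p*log2(p) = 0.427326
  p = 14/55 = 0.254545: log2(p) = -1.974005, -p*log2(p) = 0.502474
  p = 20/55 = 0.363636: log2(p) = -1.459432, -p*log2(p) = 0.530702
H = 0.479214 + 0.427326 + 0.502474 + 0.530702 = 1.939716

H = 1.9397 bits/symbol


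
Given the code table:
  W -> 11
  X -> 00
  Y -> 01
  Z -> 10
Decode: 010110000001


Decoding:
01 -> Y
01 -> Y
10 -> Z
00 -> X
00 -> X
01 -> Y


Result: YYZXXY


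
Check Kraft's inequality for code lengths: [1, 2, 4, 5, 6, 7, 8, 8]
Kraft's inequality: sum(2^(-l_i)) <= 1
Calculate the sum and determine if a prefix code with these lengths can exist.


Sum = 2^(-1) + 2^(-2) + 2^(-4) + 2^(-5) + 2^(-6) + 2^(-7) + 2^(-8) + 2^(-8)
    = 0.5 + 0.25 + 0.0625 + 0.03125 + 0.015625 + 0.0078125 + 0.00390625 + 0.00390625
    = 224/256 = 0.875
Since 0.875 <= 1, Kraft's inequality IS satisfied.
A prefix code with these lengths CAN exist.

Kraft sum = 0.875. Satisfied.


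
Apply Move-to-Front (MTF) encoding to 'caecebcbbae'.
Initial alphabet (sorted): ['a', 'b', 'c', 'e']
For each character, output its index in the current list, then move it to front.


MTF encoding:
'c': index 2 in ['a', 'b', 'c', 'e'] -> ['c', 'a', 'b', 'e']
'a': index 1 in ['c', 'a', 'b', 'e'] -> ['a', 'c', 'b', 'e']
'e': index 3 in ['a', 'c', 'b', 'e'] -> ['e', 'a', 'c', 'b']
'c': index 2 in ['e', 'a', 'c', 'b'] -> ['c', 'e', 'a', 'b']
'e': index 1 in ['c', 'e', 'a', 'b'] -> ['e', 'c', 'a', 'b']
'b': index 3 in ['e', 'c', 'a', 'b'] -> ['b', 'e', 'c', 'a']
'c': index 2 in ['b', 'e', 'c', 'a'] -> ['c', 'b', 'e', 'a']
'b': index 1 in ['c', 'b', 'e', 'a'] -> ['b', 'c', 'e', 'a']
'b': index 0 in ['b', 'c', 'e', 'a'] -> ['b', 'c', 'e', 'a']
'a': index 3 in ['b', 'c', 'e', 'a'] -> ['a', 'b', 'c', 'e']
'e': index 3 in ['a', 'b', 'c', 'e'] -> ['e', 'a', 'b', 'c']


Output: [2, 1, 3, 2, 1, 3, 2, 1, 0, 3, 3]


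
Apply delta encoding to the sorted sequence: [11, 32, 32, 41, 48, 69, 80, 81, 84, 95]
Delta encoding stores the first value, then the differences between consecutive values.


First value: 11
Deltas:
  32 - 11 = 21
  32 - 32 = 0
  41 - 32 = 9
  48 - 41 = 7
  69 - 48 = 21
  80 - 69 = 11
  81 - 80 = 1
  84 - 81 = 3
  95 - 84 = 11


Delta encoded: [11, 21, 0, 9, 7, 21, 11, 1, 3, 11]


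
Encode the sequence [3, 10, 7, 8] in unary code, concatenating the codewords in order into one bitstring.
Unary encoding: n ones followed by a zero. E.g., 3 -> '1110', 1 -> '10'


Encode each number as n ones followed by a terminating 0:
  3 -> 1110 (4 bits)
  10 -> 11111111110 (11 bits)
  7 -> 11111110 (8 bits)
  8 -> 111111110 (9 bits)
Total length = 4 + 11 + 8 + 9 = 32 bits.

Unary([3, 10, 7, 8]) = 11101111111111011111110111111110 (32 bits)


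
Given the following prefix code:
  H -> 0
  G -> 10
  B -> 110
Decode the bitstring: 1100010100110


Decoding step by step:
Bits 110 -> B
Bits 0 -> H
Bits 0 -> H
Bits 10 -> G
Bits 10 -> G
Bits 0 -> H
Bits 110 -> B


Decoded message: BHHGGHB


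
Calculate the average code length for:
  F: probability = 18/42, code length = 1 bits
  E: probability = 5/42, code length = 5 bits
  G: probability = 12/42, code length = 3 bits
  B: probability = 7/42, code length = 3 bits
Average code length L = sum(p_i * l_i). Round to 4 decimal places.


Weighted contributions p_i * l_i:
  F: (18/42) * 1 = 18/42
  E: (5/42) * 5 = 25/42
  G: (12/42) * 3 = 36/42
  B: (7/42) * 3 = 21/42
Sum = (18 + 25 + 36 + 21)/42 = 100/42

L = 100/42 = 2.3810 bits/symbol


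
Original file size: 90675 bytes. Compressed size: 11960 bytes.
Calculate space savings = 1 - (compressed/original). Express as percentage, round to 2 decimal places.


ratio = compressed/original = 11960/90675 = 0.1319
savings = 1 - ratio = 1 - 0.1319 = 0.8681
as a percentage: 0.8681 * 100 = 86.81%

Space savings = 1 - 11960/90675 = 86.81%


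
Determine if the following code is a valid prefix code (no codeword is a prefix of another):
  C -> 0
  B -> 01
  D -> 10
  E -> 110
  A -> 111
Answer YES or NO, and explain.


Checking each pair (does one codeword prefix another?):
  C='0' vs B='01': prefix -- VIOLATION

NO -- this is NOT a valid prefix code. C (0) is a prefix of B (01).


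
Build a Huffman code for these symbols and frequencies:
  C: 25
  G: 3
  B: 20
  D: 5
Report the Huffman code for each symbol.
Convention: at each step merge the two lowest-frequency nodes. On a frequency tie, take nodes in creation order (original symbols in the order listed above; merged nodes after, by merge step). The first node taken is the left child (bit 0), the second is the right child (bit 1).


Huffman tree construction:
Step 1: Merge G(3) + D(5) = 8
Step 2: Merge (G+D)(8) + B(20) = 28
Step 3: Merge C(25) + ((G+D)+B)(28) = 53
Read each symbol's code off the tree from the root (left child = 0, right child = 1).

Codes:
  C: 0 (length 1)
  G: 100 (length 3)
  B: 11 (length 2)
  D: 101 (length 3)
Average code length: 89/53 = 1.6792 bits/symbol


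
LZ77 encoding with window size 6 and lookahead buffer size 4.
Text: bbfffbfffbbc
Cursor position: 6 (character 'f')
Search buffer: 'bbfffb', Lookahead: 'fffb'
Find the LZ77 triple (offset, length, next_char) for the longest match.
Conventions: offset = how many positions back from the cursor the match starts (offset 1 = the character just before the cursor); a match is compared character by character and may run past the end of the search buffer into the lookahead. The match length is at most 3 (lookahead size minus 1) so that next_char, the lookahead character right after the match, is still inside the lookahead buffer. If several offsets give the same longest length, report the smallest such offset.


Try each offset into the search buffer:
  offset=1 (pos 5, char 'b'): match length 0
  offset=2 (pos 4, char 'f'): match length 1
  offset=3 (pos 3, char 'f'): match length 2
  offset=4 (pos 2, char 'f'): match length 3
  offset=5 (pos 1, char 'b'): match length 0
  offset=6 (pos 0, char 'b'): match length 0
Longest match has length 3 at offset 4.
next_char = character at position 6 + 3 = 9 -> 'b'

Best match: offset=4, length=3 (matching 'fff' starting at position 2)
LZ77 triple: (4, 3, 'b')


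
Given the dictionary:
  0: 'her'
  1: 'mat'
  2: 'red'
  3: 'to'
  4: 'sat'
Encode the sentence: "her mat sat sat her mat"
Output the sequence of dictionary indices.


Look up each word in the dictionary:
  'her' -> 0
  'mat' -> 1
  'sat' -> 4
  'sat' -> 4
  'her' -> 0
  'mat' -> 1

Encoded: [0, 1, 4, 4, 0, 1]


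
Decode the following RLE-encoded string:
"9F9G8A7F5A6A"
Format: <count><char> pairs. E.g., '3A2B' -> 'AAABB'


Expanding each <count><char> pair:
  9F -> 'FFFFFFFFF'
  9G -> 'GGGGGGGGG'
  8A -> 'AAAAAAAA'
  7F -> 'FFFFFFF'
  5A -> 'AAAAA'
  6A -> 'AAAAAA'

Decoded = FFFFFFFFFGGGGGGGGGAAAAAAAAFFFFFFFAAAAAAAAAAA


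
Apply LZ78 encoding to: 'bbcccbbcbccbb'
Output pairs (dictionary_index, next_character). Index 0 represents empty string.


LZ78 encoding steps:
Dictionary: {0: ''}
Step 1: w='' (idx 0), next='b' -> output (0, 'b'), add 'b' as idx 1
Step 2: w='b' (idx 1), next='c' -> output (1, 'c'), add 'bc' as idx 2
Step 3: w='' (idx 0), next='c' -> output (0, 'c'), add 'c' as idx 3
Step 4: w='c' (idx 3), next='b' -> output (3, 'b'), add 'cb' as idx 4
Step 5: w='bc' (idx 2), next='b' -> output (2, 'b'), add 'bcb' as idx 5
Step 6: w='c' (idx 3), next='c' -> output (3, 'c'), add 'cc' as idx 6
Step 7: w='b' (idx 1), next='b' -> output (1, 'b'), add 'bb' as idx 7


Encoded: [(0, 'b'), (1, 'c'), (0, 'c'), (3, 'b'), (2, 'b'), (3, 'c'), (1, 'b')]


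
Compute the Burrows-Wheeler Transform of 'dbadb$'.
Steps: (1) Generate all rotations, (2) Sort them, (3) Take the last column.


Rotations (sorted):
  0: $dbadb -> last char: b
  1: adb$db -> last char: b
  2: b$dbad -> last char: d
  3: badb$d -> last char: d
  4: db$dba -> last char: a
  5: dbadb$ -> last char: $


BWT = bbdda$


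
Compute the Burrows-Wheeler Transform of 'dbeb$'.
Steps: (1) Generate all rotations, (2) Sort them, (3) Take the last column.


Rotations (sorted):
  0: $dbeb -> last char: b
  1: b$dbe -> last char: e
  2: beb$d -> last char: d
  3: dbeb$ -> last char: $
  4: eb$db -> last char: b


BWT = bed$b


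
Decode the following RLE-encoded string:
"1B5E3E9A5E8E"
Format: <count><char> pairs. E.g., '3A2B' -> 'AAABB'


Expanding each <count><char> pair:
  1B -> 'B'
  5E -> 'EEEEE'
  3E -> 'EEE'
  9A -> 'AAAAAAAAA'
  5E -> 'EEEEE'
  8E -> 'EEEEEEEE'

Decoded = BEEEEEEEEAAAAAAAAAEEEEEEEEEEEEE


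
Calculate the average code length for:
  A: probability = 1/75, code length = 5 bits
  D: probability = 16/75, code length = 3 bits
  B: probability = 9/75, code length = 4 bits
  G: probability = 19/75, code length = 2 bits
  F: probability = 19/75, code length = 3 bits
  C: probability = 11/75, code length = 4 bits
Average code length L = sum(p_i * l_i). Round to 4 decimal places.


Weighted contributions p_i * l_i:
  A: (1/75) * 5 = 5/75
  D: (16/75) * 3 = 48/75
  B: (9/75) * 4 = 36/75
  G: (19/75) * 2 = 38/75
  F: (19/75) * 3 = 57/75
  C: (11/75) * 4 = 44/75
Sum = (5 + 48 + 36 + 38 + 57 + 44)/75 = 228/75

L = 228/75 = 3.0400 bits/symbol


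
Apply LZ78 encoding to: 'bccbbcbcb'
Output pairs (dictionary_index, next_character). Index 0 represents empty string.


LZ78 encoding steps:
Dictionary: {0: ''}
Step 1: w='' (idx 0), next='b' -> output (0, 'b'), add 'b' as idx 1
Step 2: w='' (idx 0), next='c' -> output (0, 'c'), add 'c' as idx 2
Step 3: w='c' (idx 2), next='b' -> output (2, 'b'), add 'cb' as idx 3
Step 4: w='b' (idx 1), next='c' -> output (1, 'c'), add 'bc' as idx 4
Step 5: w='bc' (idx 4), next='b' -> output (4, 'b'), add 'bcb' as idx 5


Encoded: [(0, 'b'), (0, 'c'), (2, 'b'), (1, 'c'), (4, 'b')]


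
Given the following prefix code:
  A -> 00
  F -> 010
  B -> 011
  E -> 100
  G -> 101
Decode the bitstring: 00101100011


Decoding step by step:
Bits 00 -> A
Bits 101 -> G
Bits 100 -> E
Bits 011 -> B


Decoded message: AGEB


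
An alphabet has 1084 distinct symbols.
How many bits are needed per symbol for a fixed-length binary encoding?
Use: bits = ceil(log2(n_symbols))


log2(1084) = 10.0821
Bracket: 2^10 = 1024 < 1084 <= 2^11 = 2048
So ceil(log2(1084)) = 11

bits = ceil(log2(1084)) = ceil(10.0821) = 11 bits


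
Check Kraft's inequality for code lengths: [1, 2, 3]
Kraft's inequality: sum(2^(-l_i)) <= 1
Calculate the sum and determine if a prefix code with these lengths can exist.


Sum = 2^(-1) + 2^(-2) + 2^(-3)
    = 0.5 + 0.25 + 0.125
    = 7/8 = 0.875
Since 0.875 <= 1, Kraft's inequality IS satisfied.
A prefix code with these lengths CAN exist.

Kraft sum = 0.875. Satisfied.


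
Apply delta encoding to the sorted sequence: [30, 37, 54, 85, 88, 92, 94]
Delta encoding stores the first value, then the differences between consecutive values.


First value: 30
Deltas:
  37 - 30 = 7
  54 - 37 = 17
  85 - 54 = 31
  88 - 85 = 3
  92 - 88 = 4
  94 - 92 = 2


Delta encoded: [30, 7, 17, 31, 3, 4, 2]


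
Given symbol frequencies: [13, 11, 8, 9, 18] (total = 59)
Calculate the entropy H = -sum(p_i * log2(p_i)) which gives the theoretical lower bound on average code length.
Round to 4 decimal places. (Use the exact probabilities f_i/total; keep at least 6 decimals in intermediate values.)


Per-symbol terms -p_i * log2(p_i) with p_i = f_i/59:
  p = 13/59 = 0.220339: log2(p) = -2.182203, -p*log2(p) = 0.480824
  p = 11/59 = 0.186441: log2(p) = -2.423211, -p*log2(p) = 0.451785
  p = 8/59 = 0.135593: log2(p) = -2.882643, -p*log2(p) = 0.390867
  p = 9/59 = 0.152542: log2(p) = -2.712718, -p*log2(p) = 0.413804
  p = 18/59 = 0.305085: log2(p) = -1.712718, -p*log2(p) = 0.522524
H = 0.480824 + 0.451785 + 0.390867 + 0.413804 + 0.522524 = 2.259804

H = 2.2598 bits/symbol


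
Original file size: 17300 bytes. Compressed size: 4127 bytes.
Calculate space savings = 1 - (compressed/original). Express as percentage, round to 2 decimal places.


ratio = compressed/original = 4127/17300 = 0.238555
savings = 1 - ratio = 1 - 0.238555 = 0.761445
as a percentage: 0.761445 * 100 = 76.14%

Space savings = 1 - 4127/17300 = 76.14%


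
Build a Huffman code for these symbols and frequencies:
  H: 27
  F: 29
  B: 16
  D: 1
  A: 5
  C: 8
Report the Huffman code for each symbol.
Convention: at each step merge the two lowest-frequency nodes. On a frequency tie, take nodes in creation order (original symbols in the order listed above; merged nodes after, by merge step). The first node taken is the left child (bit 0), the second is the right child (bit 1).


Huffman tree construction:
Step 1: Merge D(1) + A(5) = 6
Step 2: Merge (D+A)(6) + C(8) = 14
Step 3: Merge ((D+A)+C)(14) + B(16) = 30
Step 4: Merge H(27) + F(29) = 56
Step 5: Merge (((D+A)+C)+B)(30) + (H+F)(56) = 86
Read each symbol's code off the tree from the root (left child = 0, right child = 1).

Codes:
  H: 10 (length 2)
  F: 11 (length 2)
  B: 01 (length 2)
  D: 0000 (length 4)
  A: 0001 (length 4)
  C: 001 (length 3)
Average code length: 192/86 = 2.2326 bits/symbol


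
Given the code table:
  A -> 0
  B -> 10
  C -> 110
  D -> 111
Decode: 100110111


Decoding:
10 -> B
0 -> A
110 -> C
111 -> D


Result: BACD


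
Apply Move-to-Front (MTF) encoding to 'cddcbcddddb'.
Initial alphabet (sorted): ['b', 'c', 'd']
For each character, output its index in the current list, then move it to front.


MTF encoding:
'c': index 1 in ['b', 'c', 'd'] -> ['c', 'b', 'd']
'd': index 2 in ['c', 'b', 'd'] -> ['d', 'c', 'b']
'd': index 0 in ['d', 'c', 'b'] -> ['d', 'c', 'b']
'c': index 1 in ['d', 'c', 'b'] -> ['c', 'd', 'b']
'b': index 2 in ['c', 'd', 'b'] -> ['b', 'c', 'd']
'c': index 1 in ['b', 'c', 'd'] -> ['c', 'b', 'd']
'd': index 2 in ['c', 'b', 'd'] -> ['d', 'c', 'b']
'd': index 0 in ['d', 'c', 'b'] -> ['d', 'c', 'b']
'd': index 0 in ['d', 'c', 'b'] -> ['d', 'c', 'b']
'd': index 0 in ['d', 'c', 'b'] -> ['d', 'c', 'b']
'b': index 2 in ['d', 'c', 'b'] -> ['b', 'd', 'c']


Output: [1, 2, 0, 1, 2, 1, 2, 0, 0, 0, 2]


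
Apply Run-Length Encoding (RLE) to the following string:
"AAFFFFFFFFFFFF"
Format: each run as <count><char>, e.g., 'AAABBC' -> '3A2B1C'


Scanning runs left to right:
  i=0: run of 'A' x 2 -> '2A'
  i=2: run of 'F' x 12 -> '12F'

RLE = 2A12F


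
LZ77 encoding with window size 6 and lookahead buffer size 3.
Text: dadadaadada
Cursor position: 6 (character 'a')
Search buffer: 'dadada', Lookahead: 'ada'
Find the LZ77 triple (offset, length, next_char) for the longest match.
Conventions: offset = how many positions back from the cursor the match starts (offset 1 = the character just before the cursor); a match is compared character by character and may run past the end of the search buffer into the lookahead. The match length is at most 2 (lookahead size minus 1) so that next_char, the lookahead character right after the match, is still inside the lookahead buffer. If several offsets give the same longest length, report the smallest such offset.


Try each offset into the search buffer:
  offset=1 (pos 5, char 'a'): match length 1
  offset=2 (pos 4, char 'd'): match length 0
  offset=3 (pos 3, char 'a'): match length 2
  offset=4 (pos 2, char 'd'): match length 0
  offset=5 (pos 1, char 'a'): match length 2
  offset=6 (pos 0, char 'd'): match length 0
Longest match has length 2, found at offsets 3, 5; take the smallest, offset 3.
next_char = character at position 6 + 2 = 8 -> 'a'

Best match: offset=3, length=2 (matching 'ad' starting at position 3)
LZ77 triple: (3, 2, 'a')


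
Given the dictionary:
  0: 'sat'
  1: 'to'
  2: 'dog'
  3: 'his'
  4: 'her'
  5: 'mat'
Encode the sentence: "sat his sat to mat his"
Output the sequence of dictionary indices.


Look up each word in the dictionary:
  'sat' -> 0
  'his' -> 3
  'sat' -> 0
  'to' -> 1
  'mat' -> 5
  'his' -> 3

Encoded: [0, 3, 0, 1, 5, 3]


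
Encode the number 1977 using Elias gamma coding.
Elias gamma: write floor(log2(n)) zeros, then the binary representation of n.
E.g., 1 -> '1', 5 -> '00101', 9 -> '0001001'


num_bits = floor(log2(1977)) + 1 = 11
leading_zeros = num_bits - 1 = 10
binary(1977) = 11110111001

Elias gamma(1977) = '0000000000' + '11110111001' = 000000000011110111001 (21 bits)


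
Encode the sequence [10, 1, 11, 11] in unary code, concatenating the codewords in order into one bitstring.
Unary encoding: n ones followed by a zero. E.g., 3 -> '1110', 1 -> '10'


Encode each number as n ones followed by a terminating 0:
  10 -> 11111111110 (11 bits)
  1 -> 10 (2 bits)
  11 -> 111111111110 (12 bits)
  11 -> 111111111110 (12 bits)
Total length = 11 + 2 + 12 + 12 = 37 bits.

Unary([10, 1, 11, 11]) = 1111111111010111111111110111111111110 (37 bits)


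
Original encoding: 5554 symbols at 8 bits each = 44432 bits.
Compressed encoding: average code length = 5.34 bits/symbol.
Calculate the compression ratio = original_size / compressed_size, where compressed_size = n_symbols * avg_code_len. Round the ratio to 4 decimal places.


original_size = n_symbols * orig_bits = 5554 * 8 = 44432 bits
compressed_size = n_symbols * avg_code_len = 5554 * 5.34 = 29658.36 bits
ratio = original_size / compressed_size = 44432 / 29658.36 = 1.4981

Compression ratio = 1.4981


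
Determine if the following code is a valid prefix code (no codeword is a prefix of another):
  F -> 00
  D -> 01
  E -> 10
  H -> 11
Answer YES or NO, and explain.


Checking each pair (does one codeword prefix another?):
  F='00' vs D='01': no prefix
  F='00' vs E='10': no prefix
  F='00' vs H='11': no prefix
  D='01' vs F='00': no prefix
  D='01' vs E='10': no prefix
  D='01' vs H='11': no prefix
  E='10' vs F='00': no prefix
  E='10' vs D='01': no prefix
  E='10' vs H='11': no prefix
  H='11' vs F='00': no prefix
  H='11' vs D='01': no prefix
  H='11' vs E='10': no prefix
No violation found over all pairs.

YES -- this is a valid prefix code. No codeword is a prefix of any other codeword.


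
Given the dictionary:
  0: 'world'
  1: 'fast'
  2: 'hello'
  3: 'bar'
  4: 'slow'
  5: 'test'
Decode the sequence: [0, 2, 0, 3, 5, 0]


Look up each index in the dictionary:
  0 -> 'world'
  2 -> 'hello'
  0 -> 'world'
  3 -> 'bar'
  5 -> 'test'
  0 -> 'world'

Decoded: "world hello world bar test world"
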